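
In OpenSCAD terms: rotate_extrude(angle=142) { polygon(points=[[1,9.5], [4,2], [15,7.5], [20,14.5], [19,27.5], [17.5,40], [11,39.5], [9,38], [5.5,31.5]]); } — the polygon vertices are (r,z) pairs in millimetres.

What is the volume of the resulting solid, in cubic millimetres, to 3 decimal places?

Profile (r,z), 9 vertices: (1,9.5) (4,2) (15,7.5) (20,14.5) (19,27.5) (17.5,40) (11,39.5) (9,38) (5.5,31.5)
edge 0: (1,9.5)→(4,2)  cross = 1·2 − 4·9.5 = -36.0000; (r_i+r_j)·cross = 5·-36.0000 = -180.0000
edge 1: (4,2)→(15,7.5)  cross = 4·7.5 − 15·2 = 0.0000; (r_i+r_j)·cross = 19·0.0000 = 0.0000
edge 2: (15,7.5)→(20,14.5)  cross = 15·14.5 − 20·7.5 = 67.5000; (r_i+r_j)·cross = 35·67.5000 = 2362.5000
edge 3: (20,14.5)→(19,27.5)  cross = 20·27.5 − 19·14.5 = 274.5000; (r_i+r_j)·cross = 39·274.5000 = 10705.5000
edge 4: (19,27.5)→(17.5,40)  cross = 19·40 − 17.5·27.5 = 278.7500; (r_i+r_j)·cross = 36.5·278.7500 = 10174.3750
edge 5: (17.5,40)→(11,39.5)  cross = 17.5·39.5 − 11·40 = 251.2500; (r_i+r_j)·cross = 28.5·251.2500 = 7160.6250
edge 6: (11,39.5)→(9,38)  cross = 11·38 − 9·39.5 = 62.5000; (r_i+r_j)·cross = 20·62.5000 = 1250.0000
edge 7: (9,38)→(5.5,31.5)  cross = 9·31.5 − 5.5·38 = 74.5000; (r_i+r_j)·cross = 14.5·74.5000 = 1080.2500
edge 8: (5.5,31.5)→(1,9.5)  cross = 5.5·9.5 − 1·31.5 = 20.7500; (r_i+r_j)·cross = 6.5·20.7500 = 134.8750
Σcross = 993.7500 → A = |Σcross|/2 = 496.8750 mm²
Σ(r_i+r_j)·cross = 32688.1250 → first moment M = |Σ|/6 = 5448.0208
R_c = M/A = 5448.0208/496.8750 = 10.9646 mm
θ = 142° = 2.478368 rad
V = θ·R_c·A = 2.478368·10.9646·496.8750 = 13502.198 mm³

Volume = 13502.198 mm³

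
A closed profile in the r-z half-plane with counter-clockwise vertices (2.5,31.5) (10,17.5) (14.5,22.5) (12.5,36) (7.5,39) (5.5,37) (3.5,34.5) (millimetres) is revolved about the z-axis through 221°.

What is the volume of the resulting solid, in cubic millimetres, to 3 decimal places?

Profile (r,z), 7 vertices: (2.5,31.5) (10,17.5) (14.5,22.5) (12.5,36) (7.5,39) (5.5,37) (3.5,34.5)
edge 0: (2.5,31.5)→(10,17.5)  cross = 2.5·17.5 − 10·31.5 = -271.2500; (r_i+r_j)·cross = 12.5·-271.2500 = -3390.6250
edge 1: (10,17.5)→(14.5,22.5)  cross = 10·22.5 − 14.5·17.5 = -28.7500; (r_i+r_j)·cross = 24.5·-28.7500 = -704.3750
edge 2: (14.5,22.5)→(12.5,36)  cross = 14.5·36 − 12.5·22.5 = 240.7500; (r_i+r_j)·cross = 27·240.7500 = 6500.2500
edge 3: (12.5,36)→(7.5,39)  cross = 12.5·39 − 7.5·36 = 217.5000; (r_i+r_j)·cross = 20·217.5000 = 4350.0000
edge 4: (7.5,39)→(5.5,37)  cross = 7.5·37 − 5.5·39 = 63.0000; (r_i+r_j)·cross = 13·63.0000 = 819.0000
edge 5: (5.5,37)→(3.5,34.5)  cross = 5.5·34.5 − 3.5·37 = 60.2500; (r_i+r_j)·cross = 9·60.2500 = 542.2500
edge 6: (3.5,34.5)→(2.5,31.5)  cross = 3.5·31.5 − 2.5·34.5 = 24.0000; (r_i+r_j)·cross = 6·24.0000 = 144.0000
Σcross = 305.5000 → A = |Σcross|/2 = 152.7500 mm²
Σ(r_i+r_j)·cross = 8260.5000 → first moment M = |Σ|/6 = 1376.7500
R_c = M/A = 1376.7500/152.7500 = 9.0131 mm
θ = 221° = 3.857178 rad
V = θ·R_c·A = 3.857178·9.0131·152.7500 = 5310.369 mm³

Volume = 5310.369 mm³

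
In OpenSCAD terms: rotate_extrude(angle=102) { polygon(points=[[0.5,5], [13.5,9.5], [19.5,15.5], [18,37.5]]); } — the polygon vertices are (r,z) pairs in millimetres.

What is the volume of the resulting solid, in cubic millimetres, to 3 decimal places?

Volume = 5397.378 mm³

Profile (r,z), 4 vertices: (0.5,5) (13.5,9.5) (19.5,15.5) (18,37.5)
edge 0: (0.5,5)→(13.5,9.5)  cross = 0.5·9.5 − 13.5·5 = -62.7500; (r_i+r_j)·cross = 14·-62.7500 = -878.5000
edge 1: (13.5,9.5)→(19.5,15.5)  cross = 13.5·15.5 − 19.5·9.5 = 24.0000; (r_i+r_j)·cross = 33·24.0000 = 792.0000
edge 2: (19.5,15.5)→(18,37.5)  cross = 19.5·37.5 − 18·15.5 = 452.2500; (r_i+r_j)·cross = 37.5·452.2500 = 16959.3750
edge 3: (18,37.5)→(0.5,5)  cross = 18·5 − 0.5·37.5 = 71.2500; (r_i+r_j)·cross = 18.5·71.2500 = 1318.1250
Σcross = 484.7500 → A = |Σcross|/2 = 242.3750 mm²
Σ(r_i+r_j)·cross = 18191.0000 → first moment M = |Σ|/6 = 3031.8333
R_c = M/A = 3031.8333/242.3750 = 12.5089 mm
θ = 102° = 1.780236 rad
V = θ·R_c·A = 1.780236·12.5089·242.3750 = 5397.378 mm³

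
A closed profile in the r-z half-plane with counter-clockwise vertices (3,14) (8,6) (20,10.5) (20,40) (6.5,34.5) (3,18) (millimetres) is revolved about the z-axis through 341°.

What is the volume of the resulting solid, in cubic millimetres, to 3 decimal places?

Volume = 32742.825 mm³

Profile (r,z), 6 vertices: (3,14) (8,6) (20,10.5) (20,40) (6.5,34.5) (3,18)
edge 0: (3,14)→(8,6)  cross = 3·6 − 8·14 = -94.0000; (r_i+r_j)·cross = 11·-94.0000 = -1034.0000
edge 1: (8,6)→(20,10.5)  cross = 8·10.5 − 20·6 = -36.0000; (r_i+r_j)·cross = 28·-36.0000 = -1008.0000
edge 2: (20,10.5)→(20,40)  cross = 20·40 − 20·10.5 = 590.0000; (r_i+r_j)·cross = 40·590.0000 = 23600.0000
edge 3: (20,40)→(6.5,34.5)  cross = 20·34.5 − 6.5·40 = 430.0000; (r_i+r_j)·cross = 26.5·430.0000 = 11395.0000
edge 4: (6.5,34.5)→(3,18)  cross = 6.5·18 − 3·34.5 = 13.5000; (r_i+r_j)·cross = 9.5·13.5000 = 128.2500
edge 5: (3,18)→(3,14)  cross = 3·14 − 3·18 = -12.0000; (r_i+r_j)·cross = 6·-12.0000 = -72.0000
Σcross = 891.5000 → A = |Σcross|/2 = 445.7500 mm²
Σ(r_i+r_j)·cross = 33009.2500 → first moment M = |Σ|/6 = 5501.5417
R_c = M/A = 5501.5417/445.7500 = 12.3422 mm
θ = 341° = 5.951573 rad
V = θ·R_c·A = 5.951573·12.3422·445.7500 = 32742.825 mm³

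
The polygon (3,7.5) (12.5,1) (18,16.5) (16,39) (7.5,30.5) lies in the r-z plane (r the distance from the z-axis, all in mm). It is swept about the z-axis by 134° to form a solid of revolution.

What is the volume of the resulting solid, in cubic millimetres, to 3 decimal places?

Profile (r,z), 5 vertices: (3,7.5) (12.5,1) (18,16.5) (16,39) (7.5,30.5)
edge 0: (3,7.5)→(12.5,1)  cross = 3·1 − 12.5·7.5 = -90.7500; (r_i+r_j)·cross = 15.5·-90.7500 = -1406.6250
edge 1: (12.5,1)→(18,16.5)  cross = 12.5·16.5 − 18·1 = 188.2500; (r_i+r_j)·cross = 30.5·188.2500 = 5741.6250
edge 2: (18,16.5)→(16,39)  cross = 18·39 − 16·16.5 = 438.0000; (r_i+r_j)·cross = 34·438.0000 = 14892.0000
edge 3: (16,39)→(7.5,30.5)  cross = 16·30.5 − 7.5·39 = 195.5000; (r_i+r_j)·cross = 23.5·195.5000 = 4594.2500
edge 4: (7.5,30.5)→(3,7.5)  cross = 7.5·7.5 − 3·30.5 = -35.2500; (r_i+r_j)·cross = 10.5·-35.2500 = -370.1250
Σcross = 695.7500 → A = |Σcross|/2 = 347.8750 mm²
Σ(r_i+r_j)·cross = 23451.1250 → first moment M = |Σ|/6 = 3908.5208
R_c = M/A = 3908.5208/347.8750 = 11.2354 mm
θ = 134° = 2.338741 rad
V = θ·R_c·A = 2.338741·11.2354·347.8750 = 9141.019 mm³

Volume = 9141.019 mm³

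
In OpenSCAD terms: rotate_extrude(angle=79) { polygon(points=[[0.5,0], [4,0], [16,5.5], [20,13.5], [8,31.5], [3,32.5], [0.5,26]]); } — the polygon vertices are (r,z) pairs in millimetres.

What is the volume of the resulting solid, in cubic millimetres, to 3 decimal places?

Profile (r,z), 7 vertices: (0.5,0) (4,0) (16,5.5) (20,13.5) (8,31.5) (3,32.5) (0.5,26)
edge 0: (0.5,0)→(4,0)  cross = 0.5·0 − 4·0 = 0.0000; (r_i+r_j)·cross = 4.5·0.0000 = 0.0000
edge 1: (4,0)→(16,5.5)  cross = 4·5.5 − 16·0 = 22.0000; (r_i+r_j)·cross = 20·22.0000 = 440.0000
edge 2: (16,5.5)→(20,13.5)  cross = 16·13.5 − 20·5.5 = 106.0000; (r_i+r_j)·cross = 36·106.0000 = 3816.0000
edge 3: (20,13.5)→(8,31.5)  cross = 20·31.5 − 8·13.5 = 522.0000; (r_i+r_j)·cross = 28·522.0000 = 14616.0000
edge 4: (8,31.5)→(3,32.5)  cross = 8·32.5 − 3·31.5 = 165.5000; (r_i+r_j)·cross = 11·165.5000 = 1820.5000
edge 5: (3,32.5)→(0.5,26)  cross = 3·26 − 0.5·32.5 = 61.7500; (r_i+r_j)·cross = 3.5·61.7500 = 216.1250
edge 6: (0.5,26)→(0.5,0)  cross = 0.5·0 − 0.5·26 = -13.0000; (r_i+r_j)·cross = 1·-13.0000 = -13.0000
Σcross = 864.2500 → A = |Σcross|/2 = 432.1250 mm²
Σ(r_i+r_j)·cross = 20895.6250 → first moment M = |Σ|/6 = 3482.6042
R_c = M/A = 3482.6042/432.1250 = 8.0593 mm
θ = 79° = 1.378810 rad
V = θ·R_c·A = 1.378810·8.0593·432.1250 = 4801.850 mm³

Volume = 4801.850 mm³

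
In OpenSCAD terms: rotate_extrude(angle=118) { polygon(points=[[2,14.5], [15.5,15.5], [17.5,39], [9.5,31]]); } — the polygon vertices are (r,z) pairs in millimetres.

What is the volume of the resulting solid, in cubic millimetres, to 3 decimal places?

Profile (r,z), 4 vertices: (2,14.5) (15.5,15.5) (17.5,39) (9.5,31)
edge 0: (2,14.5)→(15.5,15.5)  cross = 2·15.5 − 15.5·14.5 = -193.7500; (r_i+r_j)·cross = 17.5·-193.7500 = -3390.6250
edge 1: (15.5,15.5)→(17.5,39)  cross = 15.5·39 − 17.5·15.5 = 333.2500; (r_i+r_j)·cross = 33·333.2500 = 10997.2500
edge 2: (17.5,39)→(9.5,31)  cross = 17.5·31 − 9.5·39 = 172.0000; (r_i+r_j)·cross = 27·172.0000 = 4644.0000
edge 3: (9.5,31)→(2,14.5)  cross = 9.5·14.5 − 2·31 = 75.7500; (r_i+r_j)·cross = 11.5·75.7500 = 871.1250
Σcross = 387.2500 → A = |Σcross|/2 = 193.6250 mm²
Σ(r_i+r_j)·cross = 13121.7500 → first moment M = |Σ|/6 = 2186.9583
R_c = M/A = 2186.9583/193.6250 = 11.2948 mm
θ = 118° = 2.059489 rad
V = θ·R_c·A = 2.059489·11.2948·193.6250 = 4504.016 mm³

Volume = 4504.016 mm³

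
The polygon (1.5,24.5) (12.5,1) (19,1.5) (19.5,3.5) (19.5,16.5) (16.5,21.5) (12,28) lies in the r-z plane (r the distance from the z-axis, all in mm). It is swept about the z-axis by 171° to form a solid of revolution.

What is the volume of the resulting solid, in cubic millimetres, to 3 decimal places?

Profile (r,z), 7 vertices: (1.5,24.5) (12.5,1) (19,1.5) (19.5,3.5) (19.5,16.5) (16.5,21.5) (12,28)
edge 0: (1.5,24.5)→(12.5,1)  cross = 1.5·1 − 12.5·24.5 = -304.7500; (r_i+r_j)·cross = 14·-304.7500 = -4266.5000
edge 1: (12.5,1)→(19,1.5)  cross = 12.5·1.5 − 19·1 = -0.2500; (r_i+r_j)·cross = 31.5·-0.2500 = -7.8750
edge 2: (19,1.5)→(19.5,3.5)  cross = 19·3.5 − 19.5·1.5 = 37.2500; (r_i+r_j)·cross = 38.5·37.2500 = 1434.1250
edge 3: (19.5,3.5)→(19.5,16.5)  cross = 19.5·16.5 − 19.5·3.5 = 253.5000; (r_i+r_j)·cross = 39·253.5000 = 9886.5000
edge 4: (19.5,16.5)→(16.5,21.5)  cross = 19.5·21.5 − 16.5·16.5 = 147.0000; (r_i+r_j)·cross = 36·147.0000 = 5292.0000
edge 5: (16.5,21.5)→(12,28)  cross = 16.5·28 − 12·21.5 = 204.0000; (r_i+r_j)·cross = 28.5·204.0000 = 5814.0000
edge 6: (12,28)→(1.5,24.5)  cross = 12·24.5 − 1.5·28 = 252.0000; (r_i+r_j)·cross = 13.5·252.0000 = 3402.0000
Σcross = 588.7500 → A = |Σcross|/2 = 294.3750 mm²
Σ(r_i+r_j)·cross = 21554.2500 → first moment M = |Σ|/6 = 3592.3750
R_c = M/A = 3592.3750/294.3750 = 12.2034 mm
θ = 171° = 2.984513 rad
V = θ·R_c·A = 2.984513·12.2034·294.3750 = 10721.490 mm³

Volume = 10721.490 mm³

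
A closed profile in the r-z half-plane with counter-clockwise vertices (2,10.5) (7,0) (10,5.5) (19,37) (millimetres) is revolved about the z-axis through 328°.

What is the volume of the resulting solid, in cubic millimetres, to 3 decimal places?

Volume = 9854.082 mm³

Profile (r,z), 4 vertices: (2,10.5) (7,0) (10,5.5) (19,37)
edge 0: (2,10.5)→(7,0)  cross = 2·0 − 7·10.5 = -73.5000; (r_i+r_j)·cross = 9·-73.5000 = -661.5000
edge 1: (7,0)→(10,5.5)  cross = 7·5.5 − 10·0 = 38.5000; (r_i+r_j)·cross = 17·38.5000 = 654.5000
edge 2: (10,5.5)→(19,37)  cross = 10·37 − 19·5.5 = 265.5000; (r_i+r_j)·cross = 29·265.5000 = 7699.5000
edge 3: (19,37)→(2,10.5)  cross = 19·10.5 − 2·37 = 125.5000; (r_i+r_j)·cross = 21·125.5000 = 2635.5000
Σcross = 356.0000 → A = |Σcross|/2 = 178.0000 mm²
Σ(r_i+r_j)·cross = 10328.0000 → first moment M = |Σ|/6 = 1721.3333
R_c = M/A = 1721.3333/178.0000 = 9.6704 mm
θ = 328° = 5.724680 rad
V = θ·R_c·A = 5.724680·9.6704·178.0000 = 9854.082 mm³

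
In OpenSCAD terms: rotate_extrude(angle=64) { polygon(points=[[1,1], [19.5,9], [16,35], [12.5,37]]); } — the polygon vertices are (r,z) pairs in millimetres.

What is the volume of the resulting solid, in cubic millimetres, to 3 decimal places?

Volume = 4277.034 mm³

Profile (r,z), 4 vertices: (1,1) (19.5,9) (16,35) (12.5,37)
edge 0: (1,1)→(19.5,9)  cross = 1·9 − 19.5·1 = -10.5000; (r_i+r_j)·cross = 20.5·-10.5000 = -215.2500
edge 1: (19.5,9)→(16,35)  cross = 19.5·35 − 16·9 = 538.5000; (r_i+r_j)·cross = 35.5·538.5000 = 19116.7500
edge 2: (16,35)→(12.5,37)  cross = 16·37 − 12.5·35 = 154.5000; (r_i+r_j)·cross = 28.5·154.5000 = 4403.2500
edge 3: (12.5,37)→(1,1)  cross = 12.5·1 − 1·37 = -24.5000; (r_i+r_j)·cross = 13.5·-24.5000 = -330.7500
Σcross = 658.0000 → A = |Σcross|/2 = 329.0000 mm²
Σ(r_i+r_j)·cross = 22974.0000 → first moment M = |Σ|/6 = 3829.0000
R_c = M/A = 3829.0000/329.0000 = 11.6383 mm
θ = 64° = 1.117011 rad
V = θ·R_c·A = 1.117011·11.6383·329.0000 = 4277.034 mm³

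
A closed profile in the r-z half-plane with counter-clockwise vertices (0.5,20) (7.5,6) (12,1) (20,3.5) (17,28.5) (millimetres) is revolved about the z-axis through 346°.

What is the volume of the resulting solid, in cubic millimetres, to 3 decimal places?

Profile (r,z), 5 vertices: (0.5,20) (7.5,6) (12,1) (20,3.5) (17,28.5)
edge 0: (0.5,20)→(7.5,6)  cross = 0.5·6 − 7.5·20 = -147.0000; (r_i+r_j)·cross = 8·-147.0000 = -1176.0000
edge 1: (7.5,6)→(12,1)  cross = 7.5·1 − 12·6 = -64.5000; (r_i+r_j)·cross = 19.5·-64.5000 = -1257.7500
edge 2: (12,1)→(20,3.5)  cross = 12·3.5 − 20·1 = 22.0000; (r_i+r_j)·cross = 32·22.0000 = 704.0000
edge 3: (20,3.5)→(17,28.5)  cross = 20·28.5 − 17·3.5 = 510.5000; (r_i+r_j)·cross = 37·510.5000 = 18888.5000
edge 4: (17,28.5)→(0.5,20)  cross = 17·20 − 0.5·28.5 = 325.7500; (r_i+r_j)·cross = 17.5·325.7500 = 5700.6250
Σcross = 646.7500 → A = |Σcross|/2 = 323.3750 mm²
Σ(r_i+r_j)·cross = 22859.3750 → first moment M = |Σ|/6 = 3809.8958
R_c = M/A = 3809.8958/323.3750 = 11.7817 mm
θ = 346° = 6.038839 rad
V = θ·R_c·A = 6.038839·11.7817·323.3750 = 23007.348 mm³

Volume = 23007.348 mm³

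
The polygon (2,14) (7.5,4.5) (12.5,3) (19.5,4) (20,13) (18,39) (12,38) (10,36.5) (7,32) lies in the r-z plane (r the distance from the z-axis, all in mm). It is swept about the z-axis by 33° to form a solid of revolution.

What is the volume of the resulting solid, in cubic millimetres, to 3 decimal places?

Volume = 3350.231 mm³

Profile (r,z), 9 vertices: (2,14) (7.5,4.5) (12.5,3) (19.5,4) (20,13) (18,39) (12,38) (10,36.5) (7,32)
edge 0: (2,14)→(7.5,4.5)  cross = 2·4.5 − 7.5·14 = -96.0000; (r_i+r_j)·cross = 9.5·-96.0000 = -912.0000
edge 1: (7.5,4.5)→(12.5,3)  cross = 7.5·3 − 12.5·4.5 = -33.7500; (r_i+r_j)·cross = 20·-33.7500 = -675.0000
edge 2: (12.5,3)→(19.5,4)  cross = 12.5·4 − 19.5·3 = -8.5000; (r_i+r_j)·cross = 32·-8.5000 = -272.0000
edge 3: (19.5,4)→(20,13)  cross = 19.5·13 − 20·4 = 173.5000; (r_i+r_j)·cross = 39.5·173.5000 = 6853.2500
edge 4: (20,13)→(18,39)  cross = 20·39 − 18·13 = 546.0000; (r_i+r_j)·cross = 38·546.0000 = 20748.0000
edge 5: (18,39)→(12,38)  cross = 18·38 − 12·39 = 216.0000; (r_i+r_j)·cross = 30·216.0000 = 6480.0000
edge 6: (12,38)→(10,36.5)  cross = 12·36.5 − 10·38 = 58.0000; (r_i+r_j)·cross = 22·58.0000 = 1276.0000
edge 7: (10,36.5)→(7,32)  cross = 10·32 − 7·36.5 = 64.5000; (r_i+r_j)·cross = 17·64.5000 = 1096.5000
edge 8: (7,32)→(2,14)  cross = 7·14 − 2·32 = 34.0000; (r_i+r_j)·cross = 9·34.0000 = 306.0000
Σcross = 953.7500 → A = |Σcross|/2 = 476.8750 mm²
Σ(r_i+r_j)·cross = 34900.7500 → first moment M = |Σ|/6 = 5816.7917
R_c = M/A = 5816.7917/476.8750 = 12.1977 mm
θ = 33° = 0.575959 rad
V = θ·R_c·A = 0.575959·12.1977·476.8750 = 3350.231 mm³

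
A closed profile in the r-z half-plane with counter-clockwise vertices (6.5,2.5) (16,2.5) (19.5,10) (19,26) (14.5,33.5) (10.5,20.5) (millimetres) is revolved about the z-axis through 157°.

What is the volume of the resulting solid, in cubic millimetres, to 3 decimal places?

Volume = 9650.525 mm³

Profile (r,z), 6 vertices: (6.5,2.5) (16,2.5) (19.5,10) (19,26) (14.5,33.5) (10.5,20.5)
edge 0: (6.5,2.5)→(16,2.5)  cross = 6.5·2.5 − 16·2.5 = -23.7500; (r_i+r_j)·cross = 22.5·-23.7500 = -534.3750
edge 1: (16,2.5)→(19.5,10)  cross = 16·10 − 19.5·2.5 = 111.2500; (r_i+r_j)·cross = 35.5·111.2500 = 3949.3750
edge 2: (19.5,10)→(19,26)  cross = 19.5·26 − 19·10 = 317.0000; (r_i+r_j)·cross = 38.5·317.0000 = 12204.5000
edge 3: (19,26)→(14.5,33.5)  cross = 19·33.5 − 14.5·26 = 259.5000; (r_i+r_j)·cross = 33.5·259.5000 = 8693.2500
edge 4: (14.5,33.5)→(10.5,20.5)  cross = 14.5·20.5 − 10.5·33.5 = -54.5000; (r_i+r_j)·cross = 25·-54.5000 = -1362.5000
edge 5: (10.5,20.5)→(6.5,2.5)  cross = 10.5·2.5 − 6.5·20.5 = -107.0000; (r_i+r_j)·cross = 17·-107.0000 = -1819.0000
Σcross = 502.5000 → A = |Σcross|/2 = 251.2500 mm²
Σ(r_i+r_j)·cross = 21131.2500 → first moment M = |Σ|/6 = 3521.8750
R_c = M/A = 3521.8750/251.2500 = 14.0174 mm
θ = 157° = 2.740167 rad
V = θ·R_c·A = 2.740167·14.0174·251.2500 = 9650.525 mm³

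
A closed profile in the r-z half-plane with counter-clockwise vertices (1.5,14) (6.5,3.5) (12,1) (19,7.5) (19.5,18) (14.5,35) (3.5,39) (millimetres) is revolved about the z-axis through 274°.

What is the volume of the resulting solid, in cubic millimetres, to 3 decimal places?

Profile (r,z), 7 vertices: (1.5,14) (6.5,3.5) (12,1) (19,7.5) (19.5,18) (14.5,35) (3.5,39)
edge 0: (1.5,14)→(6.5,3.5)  cross = 1.5·3.5 − 6.5·14 = -85.7500; (r_i+r_j)·cross = 8·-85.7500 = -686.0000
edge 1: (6.5,3.5)→(12,1)  cross = 6.5·1 − 12·3.5 = -35.5000; (r_i+r_j)·cross = 18.5·-35.5000 = -656.7500
edge 2: (12,1)→(19,7.5)  cross = 12·7.5 − 19·1 = 71.0000; (r_i+r_j)·cross = 31·71.0000 = 2201.0000
edge 3: (19,7.5)→(19.5,18)  cross = 19·18 − 19.5·7.5 = 195.7500; (r_i+r_j)·cross = 38.5·195.7500 = 7536.3750
edge 4: (19.5,18)→(14.5,35)  cross = 19.5·35 − 14.5·18 = 421.5000; (r_i+r_j)·cross = 34·421.5000 = 14331.0000
edge 5: (14.5,35)→(3.5,39)  cross = 14.5·39 − 3.5·35 = 443.0000; (r_i+r_j)·cross = 18·443.0000 = 7974.0000
edge 6: (3.5,39)→(1.5,14)  cross = 3.5·14 − 1.5·39 = -9.5000; (r_i+r_j)·cross = 5·-9.5000 = -47.5000
Σcross = 1000.5000 → A = |Σcross|/2 = 500.2500 mm²
Σ(r_i+r_j)·cross = 30652.1250 → first moment M = |Σ|/6 = 5108.6875
R_c = M/A = 5108.6875/500.2500 = 10.2123 mm
θ = 274° = 4.782202 rad
V = θ·R_c·A = 4.782202·10.2123·500.2500 = 24430.776 mm³

Volume = 24430.776 mm³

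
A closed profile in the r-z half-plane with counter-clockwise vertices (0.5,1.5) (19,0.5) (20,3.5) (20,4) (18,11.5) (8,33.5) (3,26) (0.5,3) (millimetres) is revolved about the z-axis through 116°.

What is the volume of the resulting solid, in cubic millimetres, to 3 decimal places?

Profile (r,z), 8 vertices: (0.5,1.5) (19,0.5) (20,3.5) (20,4) (18,11.5) (8,33.5) (3,26) (0.5,3)
edge 0: (0.5,1.5)→(19,0.5)  cross = 0.5·0.5 − 19·1.5 = -28.2500; (r_i+r_j)·cross = 19.5·-28.2500 = -550.8750
edge 1: (19,0.5)→(20,3.5)  cross = 19·3.5 − 20·0.5 = 56.5000; (r_i+r_j)·cross = 39·56.5000 = 2203.5000
edge 2: (20,3.5)→(20,4)  cross = 20·4 − 20·3.5 = 10.0000; (r_i+r_j)·cross = 40·10.0000 = 400.0000
edge 3: (20,4)→(18,11.5)  cross = 20·11.5 − 18·4 = 158.0000; (r_i+r_j)·cross = 38·158.0000 = 6004.0000
edge 4: (18,11.5)→(8,33.5)  cross = 18·33.5 − 8·11.5 = 511.0000; (r_i+r_j)·cross = 26·511.0000 = 13286.0000
edge 5: (8,33.5)→(3,26)  cross = 8·26 − 3·33.5 = 107.5000; (r_i+r_j)·cross = 11·107.5000 = 1182.5000
edge 6: (3,26)→(0.5,3)  cross = 3·3 − 0.5·26 = -4.0000; (r_i+r_j)·cross = 3.5·-4.0000 = -14.0000
edge 7: (0.5,3)→(0.5,1.5)  cross = 0.5·1.5 − 0.5·3 = -0.7500; (r_i+r_j)·cross = 1·-0.7500 = -0.7500
Σcross = 810.0000 → A = |Σcross|/2 = 405.0000 mm²
Σ(r_i+r_j)·cross = 22510.3750 → first moment M = |Σ|/6 = 3751.7292
R_c = M/A = 3751.7292/405.0000 = 9.2635 mm
θ = 116° = 2.024582 rad
V = θ·R_c·A = 2.024582·9.2635·405.0000 = 7595.683 mm³

Volume = 7595.683 mm³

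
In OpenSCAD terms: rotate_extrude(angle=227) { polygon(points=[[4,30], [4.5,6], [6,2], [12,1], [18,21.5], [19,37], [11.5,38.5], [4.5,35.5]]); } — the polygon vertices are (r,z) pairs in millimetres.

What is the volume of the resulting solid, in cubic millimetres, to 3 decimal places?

Volume = 18627.521 mm³

Profile (r,z), 8 vertices: (4,30) (4.5,6) (6,2) (12,1) (18,21.5) (19,37) (11.5,38.5) (4.5,35.5)
edge 0: (4,30)→(4.5,6)  cross = 4·6 − 4.5·30 = -111.0000; (r_i+r_j)·cross = 8.5·-111.0000 = -943.5000
edge 1: (4.5,6)→(6,2)  cross = 4.5·2 − 6·6 = -27.0000; (r_i+r_j)·cross = 10.5·-27.0000 = -283.5000
edge 2: (6,2)→(12,1)  cross = 6·1 − 12·2 = -18.0000; (r_i+r_j)·cross = 18·-18.0000 = -324.0000
edge 3: (12,1)→(18,21.5)  cross = 12·21.5 − 18·1 = 240.0000; (r_i+r_j)·cross = 30·240.0000 = 7200.0000
edge 4: (18,21.5)→(19,37)  cross = 18·37 − 19·21.5 = 257.5000; (r_i+r_j)·cross = 37·257.5000 = 9527.5000
edge 5: (19,37)→(11.5,38.5)  cross = 19·38.5 − 11.5·37 = 306.0000; (r_i+r_j)·cross = 30.5·306.0000 = 9333.0000
edge 6: (11.5,38.5)→(4.5,35.5)  cross = 11.5·35.5 − 4.5·38.5 = 235.0000; (r_i+r_j)·cross = 16·235.0000 = 3760.0000
edge 7: (4.5,35.5)→(4,30)  cross = 4.5·30 − 4·35.5 = -7.0000; (r_i+r_j)·cross = 8.5·-7.0000 = -59.5000
Σcross = 875.5000 → A = |Σcross|/2 = 437.7500 mm²
Σ(r_i+r_j)·cross = 28210.0000 → first moment M = |Σ|/6 = 4701.6667
R_c = M/A = 4701.6667/437.7500 = 10.7405 mm
θ = 227° = 3.961897 rad
V = θ·R_c·A = 3.961897·10.7405·437.7500 = 18627.521 mm³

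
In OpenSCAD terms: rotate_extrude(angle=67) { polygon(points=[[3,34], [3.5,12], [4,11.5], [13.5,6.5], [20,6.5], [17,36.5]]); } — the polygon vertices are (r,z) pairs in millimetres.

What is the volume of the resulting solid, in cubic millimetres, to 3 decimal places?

Volume = 5460.303 mm³

Profile (r,z), 6 vertices: (3,34) (3.5,12) (4,11.5) (13.5,6.5) (20,6.5) (17,36.5)
edge 0: (3,34)→(3.5,12)  cross = 3·12 − 3.5·34 = -83.0000; (r_i+r_j)·cross = 6.5·-83.0000 = -539.5000
edge 1: (3.5,12)→(4,11.5)  cross = 3.5·11.5 − 4·12 = -7.7500; (r_i+r_j)·cross = 7.5·-7.7500 = -58.1250
edge 2: (4,11.5)→(13.5,6.5)  cross = 4·6.5 − 13.5·11.5 = -129.2500; (r_i+r_j)·cross = 17.5·-129.2500 = -2261.8750
edge 3: (13.5,6.5)→(20,6.5)  cross = 13.5·6.5 − 20·6.5 = -42.2500; (r_i+r_j)·cross = 33.5·-42.2500 = -1415.3750
edge 4: (20,6.5)→(17,36.5)  cross = 20·36.5 − 17·6.5 = 619.5000; (r_i+r_j)·cross = 37·619.5000 = 22921.5000
edge 5: (17,36.5)→(3,34)  cross = 17·34 − 3·36.5 = 468.5000; (r_i+r_j)·cross = 20·468.5000 = 9370.0000
Σcross = 825.7500 → A = |Σcross|/2 = 412.8750 mm²
Σ(r_i+r_j)·cross = 28016.6250 → first moment M = |Σ|/6 = 4669.4375
R_c = M/A = 4669.4375/412.8750 = 11.3096 mm
θ = 67° = 1.169371 rad
V = θ·R_c·A = 1.169371·11.3096·412.8750 = 5460.303 mm³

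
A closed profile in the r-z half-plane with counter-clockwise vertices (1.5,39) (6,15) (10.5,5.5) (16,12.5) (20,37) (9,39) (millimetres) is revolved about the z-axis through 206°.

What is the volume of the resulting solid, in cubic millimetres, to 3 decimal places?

Volume = 15491.212 mm³

Profile (r,z), 6 vertices: (1.5,39) (6,15) (10.5,5.5) (16,12.5) (20,37) (9,39)
edge 0: (1.5,39)→(6,15)  cross = 1.5·15 − 6·39 = -211.5000; (r_i+r_j)·cross = 7.5·-211.5000 = -1586.2500
edge 1: (6,15)→(10.5,5.5)  cross = 6·5.5 − 10.5·15 = -124.5000; (r_i+r_j)·cross = 16.5·-124.5000 = -2054.2500
edge 2: (10.5,5.5)→(16,12.5)  cross = 10.5·12.5 − 16·5.5 = 43.2500; (r_i+r_j)·cross = 26.5·43.2500 = 1146.1250
edge 3: (16,12.5)→(20,37)  cross = 16·37 − 20·12.5 = 342.0000; (r_i+r_j)·cross = 36·342.0000 = 12312.0000
edge 4: (20,37)→(9,39)  cross = 20·39 − 9·37 = 447.0000; (r_i+r_j)·cross = 29·447.0000 = 12963.0000
edge 5: (9,39)→(1.5,39)  cross = 9·39 − 1.5·39 = 292.5000; (r_i+r_j)·cross = 10.5·292.5000 = 3071.2500
Σcross = 788.7500 → A = |Σcross|/2 = 394.3750 mm²
Σ(r_i+r_j)·cross = 25851.8750 → first moment M = |Σ|/6 = 4308.6458
R_c = M/A = 4308.6458/394.3750 = 10.9253 mm
θ = 206° = 3.595378 rad
V = θ·R_c·A = 3.595378·10.9253·394.3750 = 15491.212 mm³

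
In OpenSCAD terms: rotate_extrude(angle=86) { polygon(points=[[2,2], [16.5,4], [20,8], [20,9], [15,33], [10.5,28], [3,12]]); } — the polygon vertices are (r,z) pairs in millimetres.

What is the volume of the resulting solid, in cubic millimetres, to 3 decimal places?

Volume = 5744.200 mm³

Profile (r,z), 7 vertices: (2,2) (16.5,4) (20,8) (20,9) (15,33) (10.5,28) (3,12)
edge 0: (2,2)→(16.5,4)  cross = 2·4 − 16.5·2 = -25.0000; (r_i+r_j)·cross = 18.5·-25.0000 = -462.5000
edge 1: (16.5,4)→(20,8)  cross = 16.5·8 − 20·4 = 52.0000; (r_i+r_j)·cross = 36.5·52.0000 = 1898.0000
edge 2: (20,8)→(20,9)  cross = 20·9 − 20·8 = 20.0000; (r_i+r_j)·cross = 40·20.0000 = 800.0000
edge 3: (20,9)→(15,33)  cross = 20·33 − 15·9 = 525.0000; (r_i+r_j)·cross = 35·525.0000 = 18375.0000
edge 4: (15,33)→(10.5,28)  cross = 15·28 − 10.5·33 = 73.5000; (r_i+r_j)·cross = 25.5·73.5000 = 1874.2500
edge 5: (10.5,28)→(3,12)  cross = 10.5·12 − 3·28 = 42.0000; (r_i+r_j)·cross = 13.5·42.0000 = 567.0000
edge 6: (3,12)→(2,2)  cross = 3·2 − 2·12 = -18.0000; (r_i+r_j)·cross = 5·-18.0000 = -90.0000
Σcross = 669.5000 → A = |Σcross|/2 = 334.7500 mm²
Σ(r_i+r_j)·cross = 22961.7500 → first moment M = |Σ|/6 = 3826.9583
R_c = M/A = 3826.9583/334.7500 = 11.4323 mm
θ = 86° = 1.500983 rad
V = θ·R_c·A = 1.500983·11.4323·334.7500 = 5744.200 mm³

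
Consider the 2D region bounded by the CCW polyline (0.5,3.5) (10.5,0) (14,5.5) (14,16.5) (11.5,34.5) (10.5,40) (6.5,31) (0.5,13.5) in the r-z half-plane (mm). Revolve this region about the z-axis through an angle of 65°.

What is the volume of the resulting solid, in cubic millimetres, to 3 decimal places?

Profile (r,z), 8 vertices: (0.5,3.5) (10.5,0) (14,5.5) (14,16.5) (11.5,34.5) (10.5,40) (6.5,31) (0.5,13.5)
edge 0: (0.5,3.5)→(10.5,0)  cross = 0.5·0 − 10.5·3.5 = -36.7500; (r_i+r_j)·cross = 11·-36.7500 = -404.2500
edge 1: (10.5,0)→(14,5.5)  cross = 10.5·5.5 − 14·0 = 57.7500; (r_i+r_j)·cross = 24.5·57.7500 = 1414.8750
edge 2: (14,5.5)→(14,16.5)  cross = 14·16.5 − 14·5.5 = 154.0000; (r_i+r_j)·cross = 28·154.0000 = 4312.0000
edge 3: (14,16.5)→(11.5,34.5)  cross = 14·34.5 − 11.5·16.5 = 293.2500; (r_i+r_j)·cross = 25.5·293.2500 = 7477.8750
edge 4: (11.5,34.5)→(10.5,40)  cross = 11.5·40 − 10.5·34.5 = 97.7500; (r_i+r_j)·cross = 22·97.7500 = 2150.5000
edge 5: (10.5,40)→(6.5,31)  cross = 10.5·31 − 6.5·40 = 65.5000; (r_i+r_j)·cross = 17·65.5000 = 1113.5000
edge 6: (6.5,31)→(0.5,13.5)  cross = 6.5·13.5 − 0.5·31 = 72.2500; (r_i+r_j)·cross = 7·72.2500 = 505.7500
edge 7: (0.5,13.5)→(0.5,3.5)  cross = 0.5·3.5 − 0.5·13.5 = -5.0000; (r_i+r_j)·cross = 1·-5.0000 = -5.0000
Σcross = 698.7500 → A = |Σcross|/2 = 349.3750 mm²
Σ(r_i+r_j)·cross = 16565.2500 → first moment M = |Σ|/6 = 2760.8750
R_c = M/A = 2760.8750/349.3750 = 7.9023 mm
θ = 65° = 1.134464 rad
V = θ·R_c·A = 1.134464·7.9023·349.3750 = 3132.113 mm³

Volume = 3132.113 mm³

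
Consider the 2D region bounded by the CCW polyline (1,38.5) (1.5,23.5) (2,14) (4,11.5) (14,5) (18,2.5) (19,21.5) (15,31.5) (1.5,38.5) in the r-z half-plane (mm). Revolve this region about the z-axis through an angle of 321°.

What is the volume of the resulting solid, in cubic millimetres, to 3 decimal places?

Volume = 24343.009 mm³

Profile (r,z), 9 vertices: (1,38.5) (1.5,23.5) (2,14) (4,11.5) (14,5) (18,2.5) (19,21.5) (15,31.5) (1.5,38.5)
edge 0: (1,38.5)→(1.5,23.5)  cross = 1·23.5 − 1.5·38.5 = -34.2500; (r_i+r_j)·cross = 2.5·-34.2500 = -85.6250
edge 1: (1.5,23.5)→(2,14)  cross = 1.5·14 − 2·23.5 = -26.0000; (r_i+r_j)·cross = 3.5·-26.0000 = -91.0000
edge 2: (2,14)→(4,11.5)  cross = 2·11.5 − 4·14 = -33.0000; (r_i+r_j)·cross = 6·-33.0000 = -198.0000
edge 3: (4,11.5)→(14,5)  cross = 4·5 − 14·11.5 = -141.0000; (r_i+r_j)·cross = 18·-141.0000 = -2538.0000
edge 4: (14,5)→(18,2.5)  cross = 14·2.5 − 18·5 = -55.0000; (r_i+r_j)·cross = 32·-55.0000 = -1760.0000
edge 5: (18,2.5)→(19,21.5)  cross = 18·21.5 − 19·2.5 = 339.5000; (r_i+r_j)·cross = 37·339.5000 = 12561.5000
edge 6: (19,21.5)→(15,31.5)  cross = 19·31.5 − 15·21.5 = 276.0000; (r_i+r_j)·cross = 34·276.0000 = 9384.0000
edge 7: (15,31.5)→(1.5,38.5)  cross = 15·38.5 − 1.5·31.5 = 530.2500; (r_i+r_j)·cross = 16.5·530.2500 = 8749.1250
edge 8: (1.5,38.5)→(1,38.5)  cross = 1.5·38.5 − 1·38.5 = 19.2500; (r_i+r_j)·cross = 2.5·19.2500 = 48.1250
Σcross = 875.7500 → A = |Σcross|/2 = 437.8750 mm²
Σ(r_i+r_j)·cross = 26070.1250 → first moment M = |Σ|/6 = 4345.0208
R_c = M/A = 4345.0208/437.8750 = 9.9230 mm
θ = 321° = 5.602507 rad
V = θ·R_c·A = 5.602507·9.9230·437.8750 = 24343.009 mm³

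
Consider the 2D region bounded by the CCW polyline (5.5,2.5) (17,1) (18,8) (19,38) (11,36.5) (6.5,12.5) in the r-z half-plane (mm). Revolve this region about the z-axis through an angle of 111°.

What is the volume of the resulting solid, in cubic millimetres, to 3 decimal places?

Profile (r,z), 6 vertices: (5.5,2.5) (17,1) (18,8) (19,38) (11,36.5) (6.5,12.5)
edge 0: (5.5,2.5)→(17,1)  cross = 5.5·1 − 17·2.5 = -37.0000; (r_i+r_j)·cross = 22.5·-37.0000 = -832.5000
edge 1: (17,1)→(18,8)  cross = 17·8 − 18·1 = 118.0000; (r_i+r_j)·cross = 35·118.0000 = 4130.0000
edge 2: (18,8)→(19,38)  cross = 18·38 − 19·8 = 532.0000; (r_i+r_j)·cross = 37·532.0000 = 19684.0000
edge 3: (19,38)→(11,36.5)  cross = 19·36.5 − 11·38 = 275.5000; (r_i+r_j)·cross = 30·275.5000 = 8265.0000
edge 4: (11,36.5)→(6.5,12.5)  cross = 11·12.5 − 6.5·36.5 = -99.7500; (r_i+r_j)·cross = 17.5·-99.7500 = -1745.6250
edge 5: (6.5,12.5)→(5.5,2.5)  cross = 6.5·2.5 − 5.5·12.5 = -52.5000; (r_i+r_j)·cross = 12·-52.5000 = -630.0000
Σcross = 736.2500 → A = |Σcross|/2 = 368.1250 mm²
Σ(r_i+r_j)·cross = 28870.8750 → first moment M = |Σ|/6 = 4811.8125
R_c = M/A = 4811.8125/368.1250 = 13.0711 mm
θ = 111° = 1.937315 rad
V = θ·R_c·A = 1.937315·13.0711·368.1250 = 9321.999 mm³

Volume = 9321.999 mm³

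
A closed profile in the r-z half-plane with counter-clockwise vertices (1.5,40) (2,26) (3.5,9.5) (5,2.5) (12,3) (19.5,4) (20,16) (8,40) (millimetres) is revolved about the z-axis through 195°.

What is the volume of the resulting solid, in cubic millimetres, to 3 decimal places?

Profile (r,z), 8 vertices: (1.5,40) (2,26) (3.5,9.5) (5,2.5) (12,3) (19.5,4) (20,16) (8,40)
edge 0: (1.5,40)→(2,26)  cross = 1.5·26 − 2·40 = -41.0000; (r_i+r_j)·cross = 3.5·-41.0000 = -143.5000
edge 1: (2,26)→(3.5,9.5)  cross = 2·9.5 − 3.5·26 = -72.0000; (r_i+r_j)·cross = 5.5·-72.0000 = -396.0000
edge 2: (3.5,9.5)→(5,2.5)  cross = 3.5·2.5 − 5·9.5 = -38.7500; (r_i+r_j)·cross = 8.5·-38.7500 = -329.3750
edge 3: (5,2.5)→(12,3)  cross = 5·3 − 12·2.5 = -15.0000; (r_i+r_j)·cross = 17·-15.0000 = -255.0000
edge 4: (12,3)→(19.5,4)  cross = 12·4 − 19.5·3 = -10.5000; (r_i+r_j)·cross = 31.5·-10.5000 = -330.7500
edge 5: (19.5,4)→(20,16)  cross = 19.5·16 − 20·4 = 232.0000; (r_i+r_j)·cross = 39.5·232.0000 = 9164.0000
edge 6: (20,16)→(8,40)  cross = 20·40 − 8·16 = 672.0000; (r_i+r_j)·cross = 28·672.0000 = 18816.0000
edge 7: (8,40)→(1.5,40)  cross = 8·40 − 1.5·40 = 260.0000; (r_i+r_j)·cross = 9.5·260.0000 = 2470.0000
Σcross = 986.7500 → A = |Σcross|/2 = 493.3750 mm²
Σ(r_i+r_j)·cross = 28995.3750 → first moment M = |Σ|/6 = 4832.5625
R_c = M/A = 4832.5625/493.3750 = 9.7949 mm
θ = 195° = 3.403392 rad
V = θ·R_c·A = 3.403392·9.7949·493.3750 = 16447.105 mm³

Volume = 16447.105 mm³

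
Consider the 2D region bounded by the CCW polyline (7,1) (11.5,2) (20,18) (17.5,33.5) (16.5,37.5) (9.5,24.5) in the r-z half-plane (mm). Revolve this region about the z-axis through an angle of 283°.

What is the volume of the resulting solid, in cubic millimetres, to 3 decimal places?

Volume = 17051.430 mm³

Profile (r,z), 6 vertices: (7,1) (11.5,2) (20,18) (17.5,33.5) (16.5,37.5) (9.5,24.5)
edge 0: (7,1)→(11.5,2)  cross = 7·2 − 11.5·1 = 2.5000; (r_i+r_j)·cross = 18.5·2.5000 = 46.2500
edge 1: (11.5,2)→(20,18)  cross = 11.5·18 − 20·2 = 167.0000; (r_i+r_j)·cross = 31.5·167.0000 = 5260.5000
edge 2: (20,18)→(17.5,33.5)  cross = 20·33.5 − 17.5·18 = 355.0000; (r_i+r_j)·cross = 37.5·355.0000 = 13312.5000
edge 3: (17.5,33.5)→(16.5,37.5)  cross = 17.5·37.5 − 16.5·33.5 = 103.5000; (r_i+r_j)·cross = 34·103.5000 = 3519.0000
edge 4: (16.5,37.5)→(9.5,24.5)  cross = 16.5·24.5 − 9.5·37.5 = 48.0000; (r_i+r_j)·cross = 26·48.0000 = 1248.0000
edge 5: (9.5,24.5)→(7,1)  cross = 9.5·1 − 7·24.5 = -162.0000; (r_i+r_j)·cross = 16.5·-162.0000 = -2673.0000
Σcross = 514.0000 → A = |Σcross|/2 = 257.0000 mm²
Σ(r_i+r_j)·cross = 20713.2500 → first moment M = |Σ|/6 = 3452.2083
R_c = M/A = 3452.2083/257.0000 = 13.4327 mm
θ = 283° = 4.939282 rad
V = θ·R_c·A = 4.939282·13.4327·257.0000 = 17051.430 mm³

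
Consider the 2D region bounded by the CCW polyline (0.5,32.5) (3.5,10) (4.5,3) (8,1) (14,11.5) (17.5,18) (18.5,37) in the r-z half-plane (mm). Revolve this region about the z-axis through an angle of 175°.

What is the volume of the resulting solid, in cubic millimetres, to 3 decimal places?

Volume = 12601.195 mm³

Profile (r,z), 7 vertices: (0.5,32.5) (3.5,10) (4.5,3) (8,1) (14,11.5) (17.5,18) (18.5,37)
edge 0: (0.5,32.5)→(3.5,10)  cross = 0.5·10 − 3.5·32.5 = -108.7500; (r_i+r_j)·cross = 4·-108.7500 = -435.0000
edge 1: (3.5,10)→(4.5,3)  cross = 3.5·3 − 4.5·10 = -34.5000; (r_i+r_j)·cross = 8·-34.5000 = -276.0000
edge 2: (4.5,3)→(8,1)  cross = 4.5·1 − 8·3 = -19.5000; (r_i+r_j)·cross = 12.5·-19.5000 = -243.7500
edge 3: (8,1)→(14,11.5)  cross = 8·11.5 − 14·1 = 78.0000; (r_i+r_j)·cross = 22·78.0000 = 1716.0000
edge 4: (14,11.5)→(17.5,18)  cross = 14·18 − 17.5·11.5 = 50.7500; (r_i+r_j)·cross = 31.5·50.7500 = 1598.6250
edge 5: (17.5,18)→(18.5,37)  cross = 17.5·37 − 18.5·18 = 314.5000; (r_i+r_j)·cross = 36·314.5000 = 11322.0000
edge 6: (18.5,37)→(0.5,32.5)  cross = 18.5·32.5 − 0.5·37 = 582.7500; (r_i+r_j)·cross = 19·582.7500 = 11072.2500
Σcross = 863.2500 → A = |Σcross|/2 = 431.6250 mm²
Σ(r_i+r_j)·cross = 24754.1250 → first moment M = |Σ|/6 = 4125.6875
R_c = M/A = 4125.6875/431.6250 = 9.5585 mm
θ = 175° = 3.054326 rad
V = θ·R_c·A = 3.054326·9.5585·431.6250 = 12601.195 mm³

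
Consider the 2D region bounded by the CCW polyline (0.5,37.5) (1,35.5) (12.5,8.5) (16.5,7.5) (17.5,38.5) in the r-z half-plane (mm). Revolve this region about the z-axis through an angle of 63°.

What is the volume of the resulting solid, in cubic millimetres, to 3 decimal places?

Volume = 3912.225 mm³

Profile (r,z), 5 vertices: (0.5,37.5) (1,35.5) (12.5,8.5) (16.5,7.5) (17.5,38.5)
edge 0: (0.5,37.5)→(1,35.5)  cross = 0.5·35.5 − 1·37.5 = -19.7500; (r_i+r_j)·cross = 1.5·-19.7500 = -29.6250
edge 1: (1,35.5)→(12.5,8.5)  cross = 1·8.5 − 12.5·35.5 = -435.2500; (r_i+r_j)·cross = 13.5·-435.2500 = -5875.8750
edge 2: (12.5,8.5)→(16.5,7.5)  cross = 12.5·7.5 − 16.5·8.5 = -46.5000; (r_i+r_j)·cross = 29·-46.5000 = -1348.5000
edge 3: (16.5,7.5)→(17.5,38.5)  cross = 16.5·38.5 − 17.5·7.5 = 504.0000; (r_i+r_j)·cross = 34·504.0000 = 17136.0000
edge 4: (17.5,38.5)→(0.5,37.5)  cross = 17.5·37.5 − 0.5·38.5 = 637.0000; (r_i+r_j)·cross = 18·637.0000 = 11466.0000
Σcross = 639.5000 → A = |Σcross|/2 = 319.7500 mm²
Σ(r_i+r_j)·cross = 21348.0000 → first moment M = |Σ|/6 = 3558.0000
R_c = M/A = 3558.0000/319.7500 = 11.1274 mm
θ = 63° = 1.099557 rad
V = θ·R_c·A = 1.099557·11.1274·319.7500 = 3912.225 mm³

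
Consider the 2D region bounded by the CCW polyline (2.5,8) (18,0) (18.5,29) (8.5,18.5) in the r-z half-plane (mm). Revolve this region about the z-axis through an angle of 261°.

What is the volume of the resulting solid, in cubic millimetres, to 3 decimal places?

Profile (r,z), 4 vertices: (2.5,8) (18,0) (18.5,29) (8.5,18.5)
edge 0: (2.5,8)→(18,0)  cross = 2.5·0 − 18·8 = -144.0000; (r_i+r_j)·cross = 20.5·-144.0000 = -2952.0000
edge 1: (18,0)→(18.5,29)  cross = 18·29 − 18.5·0 = 522.0000; (r_i+r_j)·cross = 36.5·522.0000 = 19053.0000
edge 2: (18.5,29)→(8.5,18.5)  cross = 18.5·18.5 − 8.5·29 = 95.7500; (r_i+r_j)·cross = 27·95.7500 = 2585.2500
edge 3: (8.5,18.5)→(2.5,8)  cross = 8.5·8 − 2.5·18.5 = 21.7500; (r_i+r_j)·cross = 11·21.7500 = 239.2500
Σcross = 495.5000 → A = |Σcross|/2 = 247.7500 mm²
Σ(r_i+r_j)·cross = 18925.5000 → first moment M = |Σ|/6 = 3154.2500
R_c = M/A = 3154.2500/247.7500 = 12.7316 mm
θ = 261° = 4.555309 rad
V = θ·R_c·A = 4.555309·12.7316·247.7500 = 14368.585 mm³

Volume = 14368.585 mm³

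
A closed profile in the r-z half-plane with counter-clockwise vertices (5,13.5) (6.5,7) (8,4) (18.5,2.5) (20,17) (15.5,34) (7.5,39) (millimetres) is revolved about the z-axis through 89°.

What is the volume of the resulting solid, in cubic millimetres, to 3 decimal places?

Profile (r,z), 7 vertices: (5,13.5) (6.5,7) (8,4) (18.5,2.5) (20,17) (15.5,34) (7.5,39)
edge 0: (5,13.5)→(6.5,7)  cross = 5·7 − 6.5·13.5 = -52.7500; (r_i+r_j)·cross = 11.5·-52.7500 = -606.6250
edge 1: (6.5,7)→(8,4)  cross = 6.5·4 − 8·7 = -30.0000; (r_i+r_j)·cross = 14.5·-30.0000 = -435.0000
edge 2: (8,4)→(18.5,2.5)  cross = 8·2.5 − 18.5·4 = -54.0000; (r_i+r_j)·cross = 26.5·-54.0000 = -1431.0000
edge 3: (18.5,2.5)→(20,17)  cross = 18.5·17 − 20·2.5 = 264.5000; (r_i+r_j)·cross = 38.5·264.5000 = 10183.2500
edge 4: (20,17)→(15.5,34)  cross = 20·34 − 15.5·17 = 416.5000; (r_i+r_j)·cross = 35.5·416.5000 = 14785.7500
edge 5: (15.5,34)→(7.5,39)  cross = 15.5·39 − 7.5·34 = 349.5000; (r_i+r_j)·cross = 23·349.5000 = 8038.5000
edge 6: (7.5,39)→(5,13.5)  cross = 7.5·13.5 − 5·39 = -93.7500; (r_i+r_j)·cross = 12.5·-93.7500 = -1171.8750
Σcross = 800.0000 → A = |Σcross|/2 = 400.0000 mm²
Σ(r_i+r_j)·cross = 29363.0000 → first moment M = |Σ|/6 = 4893.8333
R_c = M/A = 4893.8333/400.0000 = 12.2346 mm
θ = 89° = 1.553343 rad
V = θ·R_c·A = 1.553343·12.2346·400.0000 = 7601.802 mm³

Volume = 7601.802 mm³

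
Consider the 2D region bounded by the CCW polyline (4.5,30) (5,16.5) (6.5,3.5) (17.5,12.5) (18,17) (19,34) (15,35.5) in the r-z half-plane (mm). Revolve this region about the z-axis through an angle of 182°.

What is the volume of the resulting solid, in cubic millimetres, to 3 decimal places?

Profile (r,z), 7 vertices: (4.5,30) (5,16.5) (6.5,3.5) (17.5,12.5) (18,17) (19,34) (15,35.5)
edge 0: (4.5,30)→(5,16.5)  cross = 4.5·16.5 − 5·30 = -75.7500; (r_i+r_j)·cross = 9.5·-75.7500 = -719.6250
edge 1: (5,16.5)→(6.5,3.5)  cross = 5·3.5 − 6.5·16.5 = -89.7500; (r_i+r_j)·cross = 11.5·-89.7500 = -1032.1250
edge 2: (6.5,3.5)→(17.5,12.5)  cross = 6.5·12.5 − 17.5·3.5 = 20.0000; (r_i+r_j)·cross = 24·20.0000 = 480.0000
edge 3: (17.5,12.5)→(18,17)  cross = 17.5·17 − 18·12.5 = 72.5000; (r_i+r_j)·cross = 35.5·72.5000 = 2573.7500
edge 4: (18,17)→(19,34)  cross = 18·34 − 19·17 = 289.0000; (r_i+r_j)·cross = 37·289.0000 = 10693.0000
edge 5: (19,34)→(15,35.5)  cross = 19·35.5 − 15·34 = 164.5000; (r_i+r_j)·cross = 34·164.5000 = 5593.0000
edge 6: (15,35.5)→(4.5,30)  cross = 15·30 − 4.5·35.5 = 290.2500; (r_i+r_j)·cross = 19.5·290.2500 = 5659.8750
Σcross = 670.7500 → A = |Σcross|/2 = 335.3750 mm²
Σ(r_i+r_j)·cross = 23247.8750 → first moment M = |Σ|/6 = 3874.6458
R_c = M/A = 3874.6458/335.3750 = 11.5532 mm
θ = 182° = 3.176499 rad
V = θ·R_c·A = 3.176499·11.5532·335.3750 = 12307.810 mm³

Volume = 12307.810 mm³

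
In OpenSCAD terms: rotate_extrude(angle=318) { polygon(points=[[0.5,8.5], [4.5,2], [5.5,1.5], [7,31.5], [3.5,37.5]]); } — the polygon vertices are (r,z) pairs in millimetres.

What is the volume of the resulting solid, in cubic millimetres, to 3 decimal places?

Profile (r,z), 5 vertices: (0.5,8.5) (4.5,2) (5.5,1.5) (7,31.5) (3.5,37.5)
edge 0: (0.5,8.5)→(4.5,2)  cross = 0.5·2 − 4.5·8.5 = -37.2500; (r_i+r_j)·cross = 5·-37.2500 = -186.2500
edge 1: (4.5,2)→(5.5,1.5)  cross = 4.5·1.5 − 5.5·2 = -4.2500; (r_i+r_j)·cross = 10·-4.2500 = -42.5000
edge 2: (5.5,1.5)→(7,31.5)  cross = 5.5·31.5 − 7·1.5 = 162.7500; (r_i+r_j)·cross = 12.5·162.7500 = 2034.3750
edge 3: (7,31.5)→(3.5,37.5)  cross = 7·37.5 − 3.5·31.5 = 152.2500; (r_i+r_j)·cross = 10.5·152.2500 = 1598.6250
edge 4: (3.5,37.5)→(0.5,8.5)  cross = 3.5·8.5 − 0.5·37.5 = 11.0000; (r_i+r_j)·cross = 4·11.0000 = 44.0000
Σcross = 284.5000 → A = |Σcross|/2 = 142.2500 mm²
Σ(r_i+r_j)·cross = 3448.2500 → first moment M = |Σ|/6 = 574.7083
R_c = M/A = 574.7083/142.2500 = 4.0401 mm
θ = 318° = 5.550147 rad
V = θ·R_c·A = 5.550147·4.0401·142.2500 = 3189.716 mm³

Volume = 3189.716 mm³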